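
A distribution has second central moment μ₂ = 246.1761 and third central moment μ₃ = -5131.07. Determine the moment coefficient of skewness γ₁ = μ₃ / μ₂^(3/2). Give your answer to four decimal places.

-1.3284

σ = √μ₂ = √246.1761 = 15.69000
σ³ = μ₂^(3/2) = 3862.50301
γ₁ = μ₃/σ³ = -5131.07 / 3862.50301 ≈ -1.3284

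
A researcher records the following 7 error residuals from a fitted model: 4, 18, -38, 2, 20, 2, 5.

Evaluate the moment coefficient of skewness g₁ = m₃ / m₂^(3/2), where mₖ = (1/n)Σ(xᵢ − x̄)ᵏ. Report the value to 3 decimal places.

-1.368

x̄ = (4 + 18 - 38 + 2 + 20 + 2 + 5) / 7 = 1.8571
deviations (xᵢ − x̄): 2.1429, 16.1429, -39.8571, 0.1429, 18.1429, 0.1429, 3.1429
Σ(xᵢ − x̄)² = 2192.8571 ⇒ m₂ = 2192.8571/7 = 313.26531
Σ(xᵢ − x̄)³ = -53097.1837 ⇒ m₃ = -53097.1837/7 = -7585.31195
m₂^(3/2) = 313.26531^(1.5) = 5544.57739
g₁ = m₃ / m₂^(3/2) = -7585.31195 / 5544.57739 ≈ -1.368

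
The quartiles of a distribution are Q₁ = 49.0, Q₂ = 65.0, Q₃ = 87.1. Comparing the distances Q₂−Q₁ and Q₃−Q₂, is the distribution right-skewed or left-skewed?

right-skewed

Q₂ − Q₁ = 16.0;  Q₃ − Q₂ = 22.1
Q₃ − Q₂ > Q₂ − Q₁ ⇒ the upper half is more spread out ⇒ right-skewed.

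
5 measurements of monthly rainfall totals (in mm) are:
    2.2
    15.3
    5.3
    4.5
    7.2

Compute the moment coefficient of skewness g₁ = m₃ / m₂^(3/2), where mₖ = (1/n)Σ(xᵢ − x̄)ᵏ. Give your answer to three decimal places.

1.037

x̄ = (2.2 + 15.3 + 5.3 + 4.5 + 7.2) / 5 = 6.9000
deviations (xᵢ − x̄): -4.7000, 8.4000, -1.6000, -2.4000, 0.3000
Σ(xᵢ − x̄)² = 101.0600 ⇒ m₂ = 101.0600/5 = 20.21200
Σ(xᵢ − x̄)³ = 470.9880 ⇒ m₃ = 470.9880/5 = 94.19760
m₂^(3/2) = 20.21200^(1.5) = 90.86862
g₁ = m₃ / m₂^(3/2) = 94.19760 / 90.86862 ≈ 1.037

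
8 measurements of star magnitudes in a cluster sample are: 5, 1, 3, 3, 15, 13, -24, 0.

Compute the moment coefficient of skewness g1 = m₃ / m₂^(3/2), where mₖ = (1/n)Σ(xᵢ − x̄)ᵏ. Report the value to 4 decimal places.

-1.2894

x̄ = (5 + 1 + 3 + 3 + 15 + 13 - 24 + 0) / 8 = 2.0000
deviations (xᵢ − x̄): 3.0000, -1.0000, 1.0000, 1.0000, 13.0000, 11.0000, -26.0000, -2.0000
Σ(xᵢ − x̄)² = 982.0000 ⇒ m₂ = 982.0000/8 = 122.75000
Σ(xᵢ − x̄)³ = -14028.0000 ⇒ m₃ = -14028.0000/8 = -1753.50000
m₂^(3/2) = 122.75000^(1.5) = 1359.97915
g1 = m₃ / m₂^(3/2) = -1753.50000 / 1359.97915 ≈ -1.2894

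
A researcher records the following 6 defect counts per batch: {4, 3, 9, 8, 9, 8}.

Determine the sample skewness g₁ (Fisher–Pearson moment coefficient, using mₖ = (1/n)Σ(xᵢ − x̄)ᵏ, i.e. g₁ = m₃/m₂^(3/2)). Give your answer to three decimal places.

x̄ = (4 + 3 + 9 + 8 + 9 + 8) / 6 = 6.8333
deviations (xᵢ − x̄): -2.8333, -3.8333, 2.1667, 1.1667, 2.1667, 1.1667
Σ(xᵢ − x̄)² = 34.8333 ⇒ m₂ = 34.8333/6 = 5.80556
Σ(xᵢ − x̄)³ = -55.5556 ⇒ m₃ = -55.5556/6 = -9.25926
m₂^(3/2) = 5.80556^(1.5) = 13.98832
g₁ = m₃ / m₂^(3/2) = -9.25926 / 13.98832 ≈ -0.662

-0.662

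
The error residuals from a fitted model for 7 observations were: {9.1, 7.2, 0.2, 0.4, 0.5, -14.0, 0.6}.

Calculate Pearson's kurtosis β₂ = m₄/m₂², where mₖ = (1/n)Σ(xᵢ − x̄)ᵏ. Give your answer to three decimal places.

3.379

x̄ = 0.5714
Σ(xᵢ − x̄)² = 329.1743 ⇒ m₂ = 47.02490
Σ(xᵢ − x̄)⁴ = 52303.7227 ⇒ m₄ = 7471.96038
m₂² = 2211.34103
β₂ = m₄/m₂² = 7471.96038 / 2211.34103 ≈ 3.379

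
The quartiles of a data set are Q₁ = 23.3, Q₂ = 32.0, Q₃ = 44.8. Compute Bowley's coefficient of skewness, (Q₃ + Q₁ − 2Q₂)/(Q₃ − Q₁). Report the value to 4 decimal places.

numerator: Q₃ + Q₁ − 2Q₂ = 44.8 + 23.3 − 2×32.0 = 4.1000
denominator: Q₃ − Q₁ = 44.8 − 23.3 = 21.5000
Bowley skewness = 4.1000 / 21.5000 ≈ 0.1907

0.1907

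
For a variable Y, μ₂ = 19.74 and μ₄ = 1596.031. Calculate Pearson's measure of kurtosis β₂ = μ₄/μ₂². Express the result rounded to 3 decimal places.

μ₂² = 19.74² = 389.66760
μ₄/μ₂² = 1596.031 / 389.66760 = 4.09588
β₂ ≈ 4.096

4.096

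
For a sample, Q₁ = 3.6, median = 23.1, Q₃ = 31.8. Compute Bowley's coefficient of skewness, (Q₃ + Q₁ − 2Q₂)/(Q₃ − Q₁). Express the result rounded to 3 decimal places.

-0.383

numerator: Q₃ + Q₁ − 2Q₂ = 31.8 + 3.6 − 2×23.1 = -10.8000
denominator: Q₃ − Q₁ = 31.8 − 3.6 = 28.2000
Bowley skewness = -10.8000 / 28.2000 ≈ -0.383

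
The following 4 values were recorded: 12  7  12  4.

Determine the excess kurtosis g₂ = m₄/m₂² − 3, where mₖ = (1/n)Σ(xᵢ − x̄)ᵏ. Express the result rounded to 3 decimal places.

-1.643

x̄ = 8.7500
Σ(xᵢ − x̄)² = 46.7500 ⇒ m₂ = 11.68750
Σ(xᵢ − x̄)⁴ = 741.5781 ⇒ m₄ = 185.39453
m₂² = 136.59766
g₂ = m₄/m₂² − 3 = 1.35723 − 3 ≈ -1.643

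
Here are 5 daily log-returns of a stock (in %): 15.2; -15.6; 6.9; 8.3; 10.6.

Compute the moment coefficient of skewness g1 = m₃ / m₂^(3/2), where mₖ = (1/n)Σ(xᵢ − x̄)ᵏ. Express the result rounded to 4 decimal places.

x̄ = (15.2 - 15.6 + 6.9 + 8.3 + 10.6) / 5 = 5.0800
deviations (xᵢ − x̄): 10.1200, -20.6800, 1.8200, 3.2200, 5.5200
Σ(xᵢ − x̄)² = 574.2280 ⇒ m₂ = 574.2280/5 = 114.84560
Σ(xᵢ − x̄)³ = -7600.0133 ⇒ m₃ = -7600.0133/5 = -1520.00266
m₂^(3/2) = 114.84560^(1.5) = 1230.75481
g1 = m₃ / m₂^(3/2) = -1520.00266 / 1230.75481 ≈ -1.2350

-1.2350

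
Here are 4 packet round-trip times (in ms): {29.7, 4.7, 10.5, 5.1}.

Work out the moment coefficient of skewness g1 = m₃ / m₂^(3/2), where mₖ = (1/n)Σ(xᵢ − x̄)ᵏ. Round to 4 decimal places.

0.9922

x̄ = (29.7 + 4.7 + 10.5 + 5.1) / 4 = 12.5000
deviations (xᵢ − x̄): 17.2000, -7.8000, -2.0000, -7.4000
Σ(xᵢ − x̄)² = 415.4400 ⇒ m₂ = 415.4400/4 = 103.86000
Σ(xᵢ − x̄)³ = 4200.6720 ⇒ m₃ = 4200.6720/4 = 1050.16800
m₂^(3/2) = 103.86000^(1.5) = 1058.45519
g1 = m₃ / m₂^(3/2) = 1050.16800 / 1058.45519 ≈ 0.9922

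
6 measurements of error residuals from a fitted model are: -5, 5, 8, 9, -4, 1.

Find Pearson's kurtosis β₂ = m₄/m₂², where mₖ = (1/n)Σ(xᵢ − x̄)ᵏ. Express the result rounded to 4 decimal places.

1.4106

x̄ = 2.3333
Σ(xᵢ − x̄)² = 179.3333 ⇒ m₂ = 29.88889
Σ(xᵢ − x̄)⁴ = 7561.1111 ⇒ m₄ = 1260.18519
m₂² = 893.34568
β₂ = m₄/m₂² = 1260.18519 / 893.34568 ≈ 1.4106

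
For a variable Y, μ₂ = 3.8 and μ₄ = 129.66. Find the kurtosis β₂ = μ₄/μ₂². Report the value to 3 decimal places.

8.979

μ₂² = 3.8² = 14.44000
μ₄/μ₂² = 129.66 / 14.44000 = 8.97922
β₂ ≈ 8.979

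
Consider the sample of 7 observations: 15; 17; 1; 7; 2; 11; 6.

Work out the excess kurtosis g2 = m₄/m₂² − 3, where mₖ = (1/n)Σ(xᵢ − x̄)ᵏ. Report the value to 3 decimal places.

-1.367

x̄ = 8.4286
Σ(xᵢ − x̄)² = 227.7143 ⇒ m₂ = 32.53061
Σ(xᵢ − x̄)⁴ = 12098.3732 ⇒ m₄ = 1728.33903
m₂² = 1058.24073
g2 = m₄/m₂² − 3 = 1.63322 − 3 ≈ -1.367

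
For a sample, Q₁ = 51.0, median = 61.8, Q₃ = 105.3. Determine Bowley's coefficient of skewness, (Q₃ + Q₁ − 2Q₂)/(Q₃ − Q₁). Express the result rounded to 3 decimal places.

numerator: Q₃ + Q₁ − 2Q₂ = 105.3 + 51.0 − 2×61.8 = 32.7000
denominator: Q₃ − Q₁ = 105.3 − 51.0 = 54.3000
Bowley skewness = 32.7000 / 54.3000 ≈ 0.602

0.602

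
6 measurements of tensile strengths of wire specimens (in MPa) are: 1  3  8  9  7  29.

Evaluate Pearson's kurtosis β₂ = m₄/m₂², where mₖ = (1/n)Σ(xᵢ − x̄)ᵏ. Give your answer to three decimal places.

3.589

x̄ = 9.5000
Σ(xᵢ − x̄)² = 503.5000 ⇒ m₂ = 83.91667
Σ(xᵢ − x̄)⁴ = 151639.3750 ⇒ m₄ = 25273.22917
m₂² = 7042.00694
β₂ = m₄/m₂² = 25273.22917 / 7042.00694 ≈ 3.589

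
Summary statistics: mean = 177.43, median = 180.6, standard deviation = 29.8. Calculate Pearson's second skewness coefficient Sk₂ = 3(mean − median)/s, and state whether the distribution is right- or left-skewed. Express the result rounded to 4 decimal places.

-0.3191, left-skewed

Sk₂ = 3(177.43 − 180.6) / 29.8 = 3 × -3.1700 / 29.8
    = -9.5100 / 29.8 ≈ -0.3191
Sk₂ < 0 ⇒ mean < median ⇒ left-skewed (negative skew).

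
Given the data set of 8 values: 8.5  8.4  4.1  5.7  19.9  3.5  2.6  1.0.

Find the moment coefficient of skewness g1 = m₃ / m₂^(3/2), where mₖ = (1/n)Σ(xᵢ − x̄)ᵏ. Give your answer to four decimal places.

1.4484

x̄ = (8.5 + 8.4 + 4.1 + 5.7 + 19.9 + 3.5 + 2.6 + 1.0) / 8 = 6.7125
deviations (xᵢ − x̄): 1.7875, 1.6875, -2.6125, -1.0125, 13.1875, -3.2125, -4.1125, -5.7125
Σ(xᵢ − x̄)² = 247.6688 ⇒ m₂ = 247.6688/8 = 30.95859
Σ(xᵢ − x̄)³ = 1995.9674 ⇒ m₃ = 1995.9674/8 = 249.49593
m₂^(3/2) = 30.95859^(1.5) = 172.25500
g1 = m₃ / m₂^(3/2) = 249.49593 / 172.25500 ≈ 1.4484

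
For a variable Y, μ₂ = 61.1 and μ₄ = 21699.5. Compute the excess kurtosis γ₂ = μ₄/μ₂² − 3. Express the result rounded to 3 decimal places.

2.813

μ₂² = 61.1² = 3733.21000
μ₄/μ₂² = 21699.5 / 3733.21000 = 5.81256
γ₂ = 5.81256 − 3 ≈ 2.813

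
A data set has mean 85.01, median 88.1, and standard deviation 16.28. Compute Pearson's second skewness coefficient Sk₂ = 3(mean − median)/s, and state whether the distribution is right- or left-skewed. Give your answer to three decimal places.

-0.569, left-skewed

Sk₂ = 3(85.01 − 88.1) / 16.28 = 3 × -3.0900 / 16.28
    = -9.2700 / 16.28 ≈ -0.569
Sk₂ < 0 ⇒ mean < median ⇒ left-skewed (negative skew).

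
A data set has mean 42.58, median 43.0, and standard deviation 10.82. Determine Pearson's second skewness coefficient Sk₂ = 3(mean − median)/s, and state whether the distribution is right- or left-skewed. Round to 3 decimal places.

-0.116, left-skewed

Sk₂ = 3(42.58 − 43.0) / 10.82 = 3 × -0.4200 / 10.82
    = -1.2600 / 10.82 ≈ -0.116
Sk₂ < 0 ⇒ mean < median ⇒ left-skewed (negative skew).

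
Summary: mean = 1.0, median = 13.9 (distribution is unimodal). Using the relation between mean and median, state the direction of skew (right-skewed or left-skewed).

mean − median = 1.0 − 13.9 = -12.9
mean < median ⇒ the longer tail is on the left ⇒ left-skewed (negatively skewed).

left-skewed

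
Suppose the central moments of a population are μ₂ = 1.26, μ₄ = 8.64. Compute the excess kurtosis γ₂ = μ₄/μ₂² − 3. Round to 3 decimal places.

2.442

μ₂² = 1.26² = 1.58760
μ₄/μ₂² = 8.64 / 1.58760 = 5.44218
γ₂ = 5.44218 − 3 ≈ 2.442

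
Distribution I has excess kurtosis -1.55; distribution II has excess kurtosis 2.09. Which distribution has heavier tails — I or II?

II

Higher excess kurtosis ⇒ heavier tails relative to the normal distribution.
-1.55 vs 2.09: the larger is 2.09, so II has heavier tails. (II is leptokurtic — heavier-than-normal tails; the other is platykurtic.)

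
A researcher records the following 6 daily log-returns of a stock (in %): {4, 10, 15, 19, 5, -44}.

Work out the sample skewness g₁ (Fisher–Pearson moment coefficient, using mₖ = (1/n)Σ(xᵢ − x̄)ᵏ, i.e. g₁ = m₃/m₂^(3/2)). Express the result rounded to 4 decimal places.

-1.5393

x̄ = (4 + 10 + 15 + 19 + 5 - 44) / 6 = 1.5000
deviations (xᵢ − x̄): 2.5000, 8.5000, 13.5000, 17.5000, 3.5000, -45.5000
Σ(xᵢ − x̄)² = 2649.5000 ⇒ m₂ = 2649.5000/6 = 441.58333
Σ(xᵢ − x̄)³ = -85704.0000 ⇒ m₃ = -85704.0000/6 = -14284.00000
m₂^(3/2) = 441.58333^(1.5) = 9279.38108
g₁ = m₃ / m₂^(3/2) = -14284.00000 / 9279.38108 ≈ -1.5393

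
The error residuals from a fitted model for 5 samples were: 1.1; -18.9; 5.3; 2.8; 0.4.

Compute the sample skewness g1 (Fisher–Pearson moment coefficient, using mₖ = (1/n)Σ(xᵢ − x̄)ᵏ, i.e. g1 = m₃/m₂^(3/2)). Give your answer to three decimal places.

x̄ = (1.1 - 18.9 + 5.3 + 2.8 + 0.4) / 5 = -1.8600
deviations (xᵢ − x̄): 2.9600, -17.0400, 7.1600, 4.6600, 2.2600
Σ(xᵢ − x̄)² = 377.2120 ⇒ m₂ = 377.2120/5 = 75.44240
Σ(xᵢ − x̄)³ = -4442.0278 ⇒ m₃ = -4442.0278/5 = -888.40555
m₂^(3/2) = 75.44240^(1.5) = 655.27446
g1 = m₃ / m₂^(3/2) = -888.40555 / 655.27446 ≈ -1.356

-1.356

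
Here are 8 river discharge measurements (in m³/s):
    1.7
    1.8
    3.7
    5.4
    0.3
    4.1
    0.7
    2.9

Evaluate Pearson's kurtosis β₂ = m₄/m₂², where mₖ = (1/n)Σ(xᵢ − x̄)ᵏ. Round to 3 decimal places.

1.876

x̄ = 2.5750
Σ(xᵢ − x̄)² = 21.7350 ⇒ m₂ = 2.71688
Σ(xᵢ − x̄)⁴ = 110.8055 ⇒ m₄ = 13.85069
m₂² = 7.38141
β₂ = m₄/m₂² = 13.85069 / 7.38141 ≈ 1.876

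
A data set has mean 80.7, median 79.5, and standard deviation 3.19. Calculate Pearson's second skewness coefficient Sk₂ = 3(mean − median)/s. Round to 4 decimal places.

Sk₂ = 3(80.7 − 79.5) / 3.19 = 3 × 1.2000 / 3.19
    = 3.6000 / 3.19 ≈ 1.1285

1.1285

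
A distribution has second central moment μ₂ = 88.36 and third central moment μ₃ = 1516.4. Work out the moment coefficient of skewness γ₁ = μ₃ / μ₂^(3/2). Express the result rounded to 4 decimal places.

1.8257

σ = √μ₂ = √88.36 = 9.40000
σ³ = μ₂^(3/2) = 830.58400
γ₁ = μ₃/σ³ = 1516.4 / 830.58400 ≈ 1.8257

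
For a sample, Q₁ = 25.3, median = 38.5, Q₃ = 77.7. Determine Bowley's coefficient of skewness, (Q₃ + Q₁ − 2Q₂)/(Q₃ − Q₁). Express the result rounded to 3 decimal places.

numerator: Q₃ + Q₁ − 2Q₂ = 77.7 + 25.3 − 2×38.5 = 26.0000
denominator: Q₃ − Q₁ = 77.7 − 25.3 = 52.4000
Bowley skewness = 26.0000 / 52.4000 ≈ 0.496

0.496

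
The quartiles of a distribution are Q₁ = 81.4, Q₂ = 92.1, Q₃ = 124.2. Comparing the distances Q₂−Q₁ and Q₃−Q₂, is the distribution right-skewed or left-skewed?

right-skewed

Q₂ − Q₁ = 10.7;  Q₃ − Q₂ = 32.1
Q₃ − Q₂ > Q₂ − Q₁ ⇒ the upper half is more spread out ⇒ right-skewed.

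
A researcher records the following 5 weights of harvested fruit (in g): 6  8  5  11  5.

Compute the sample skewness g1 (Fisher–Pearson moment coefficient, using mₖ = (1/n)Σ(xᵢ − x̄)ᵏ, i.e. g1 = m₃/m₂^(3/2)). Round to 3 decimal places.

x̄ = (6 + 8 + 5 + 11 + 5) / 5 = 7.0000
deviations (xᵢ − x̄): -1.0000, 1.0000, -2.0000, 4.0000, -2.0000
Σ(xᵢ − x̄)² = 26.0000 ⇒ m₂ = 26.0000/5 = 5.20000
Σ(xᵢ − x̄)³ = 48.0000 ⇒ m₃ = 48.0000/5 = 9.60000
m₂^(3/2) = 5.20000^(1.5) = 11.85782
g1 = m₃ / m₂^(3/2) = 9.60000 / 11.85782 ≈ 0.810

0.810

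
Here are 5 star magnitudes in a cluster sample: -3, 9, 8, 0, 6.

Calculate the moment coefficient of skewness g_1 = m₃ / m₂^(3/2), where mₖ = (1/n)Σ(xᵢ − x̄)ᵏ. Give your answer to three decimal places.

-0.407

x̄ = (-3 + 9 + 8 + 0 + 6) / 5 = 4.0000
deviations (xᵢ − x̄): -7.0000, 5.0000, 4.0000, -4.0000, 2.0000
Σ(xᵢ − x̄)² = 110.0000 ⇒ m₂ = 110.0000/5 = 22.00000
Σ(xᵢ − x̄)³ = -210.0000 ⇒ m₃ = -210.0000/5 = -42.00000
m₂^(3/2) = 22.00000^(1.5) = 103.18915
g_1 = m₃ / m₂^(3/2) = -42.00000 / 103.18915 ≈ -0.407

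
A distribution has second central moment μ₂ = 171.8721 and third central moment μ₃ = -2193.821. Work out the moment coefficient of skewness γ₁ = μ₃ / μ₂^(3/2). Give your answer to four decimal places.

σ = √μ₂ = √171.8721 = 13.11000
σ³ = μ₂^(3/2) = 2253.24323
γ₁ = μ₃/σ³ = -2193.821 / 2253.24323 ≈ -0.9736

-0.9736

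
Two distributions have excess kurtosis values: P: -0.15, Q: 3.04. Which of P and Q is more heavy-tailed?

Higher excess kurtosis ⇒ heavier tails relative to the normal distribution.
-0.15 vs 3.04: the larger is 3.04, so Q has heavier tails. (Q is leptokurtic — heavier-than-normal tails; the other is platykurtic.)

Q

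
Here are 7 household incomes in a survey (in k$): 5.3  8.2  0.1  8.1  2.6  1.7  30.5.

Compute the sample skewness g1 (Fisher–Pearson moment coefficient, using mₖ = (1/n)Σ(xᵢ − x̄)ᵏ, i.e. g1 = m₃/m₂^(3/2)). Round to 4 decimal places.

1.6695

x̄ = (5.3 + 8.2 + 0.1 + 8.1 + 2.6 + 1.7 + 30.5) / 7 = 8.0714
deviations (xᵢ − x̄): -2.7714, 0.1286, -7.9714, 0.0286, -5.4714, -6.3714, 22.4286
Σ(xᵢ − x̄)² = 644.8143 ⇒ m₂ = 644.8143/7 = 92.11633
Σ(xᵢ − x̄)³ = 10332.2240 ⇒ m₃ = 10332.2240/7 = 1476.03199
m₂^(3/2) = 92.11633^(1.5) = 884.10718
g1 = m₃ / m₂^(3/2) = 1476.03199 / 884.10718 ≈ 1.6695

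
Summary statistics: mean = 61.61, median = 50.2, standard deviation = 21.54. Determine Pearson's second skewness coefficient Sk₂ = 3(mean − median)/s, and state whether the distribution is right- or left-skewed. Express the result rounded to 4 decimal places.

Sk₂ = 3(61.61 − 50.2) / 21.54 = 3 × 11.4100 / 21.54
    = 34.2300 / 21.54 ≈ 1.5891
Sk₂ > 0 ⇒ mean > median ⇒ right-skewed (positive skew).

1.5891, right-skewed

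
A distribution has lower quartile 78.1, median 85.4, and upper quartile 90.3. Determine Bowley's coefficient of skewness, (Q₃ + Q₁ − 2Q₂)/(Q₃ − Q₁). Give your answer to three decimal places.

numerator: Q₃ + Q₁ − 2Q₂ = 90.3 + 78.1 − 2×85.4 = -2.4000
denominator: Q₃ − Q₁ = 90.3 − 78.1 = 12.2000
Bowley skewness = -2.4000 / 12.2000 ≈ -0.197

-0.197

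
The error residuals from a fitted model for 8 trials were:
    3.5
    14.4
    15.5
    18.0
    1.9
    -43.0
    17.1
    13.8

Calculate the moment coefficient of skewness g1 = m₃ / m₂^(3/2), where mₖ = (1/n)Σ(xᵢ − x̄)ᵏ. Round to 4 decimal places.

x̄ = (3.5 + 14.4 + 15.5 + 18.0 + 1.9 - 43.0 + 17.1 + 13.8) / 8 = 5.1500
deviations (xᵢ − x̄): -1.6500, 9.2500, 10.3500, 12.8500, -3.2500, -48.1500, 11.9500, 8.6500
Σ(xᵢ − x̄)² = 2907.1400 ⇒ m₂ = 2907.1400/8 = 363.39250
Σ(xᵢ − x̄)³ = -105295.1640 ⇒ m₃ = -105295.1640/8 = -13161.89550
m₂^(3/2) = 363.39250^(1.5) = 6927.29910
g1 = m₃ / m₂^(3/2) = -13161.89550 / 6927.29910 ≈ -1.9000

-1.9000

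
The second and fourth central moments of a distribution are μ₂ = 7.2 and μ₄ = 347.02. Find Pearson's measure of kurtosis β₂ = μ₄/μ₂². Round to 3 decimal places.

μ₂² = 7.2² = 51.84000
μ₄/μ₂² = 347.02 / 51.84000 = 6.69406
β₂ ≈ 6.694

6.694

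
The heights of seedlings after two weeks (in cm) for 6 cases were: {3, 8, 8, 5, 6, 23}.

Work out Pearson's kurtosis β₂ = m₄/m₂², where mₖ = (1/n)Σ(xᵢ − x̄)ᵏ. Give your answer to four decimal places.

3.7362

x̄ = 8.8333
Σ(xᵢ − x̄)² = 258.8333 ⇒ m₂ = 43.13889
Σ(xᵢ − x̄)⁴ = 41717.4861 ⇒ m₄ = 6952.91435
m₂² = 1860.96373
β₂ = m₄/m₂² = 6952.91435 / 1860.96373 ≈ 3.7362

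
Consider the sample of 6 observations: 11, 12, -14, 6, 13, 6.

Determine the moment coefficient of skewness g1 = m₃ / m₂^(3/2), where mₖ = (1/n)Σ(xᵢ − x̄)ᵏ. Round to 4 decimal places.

x̄ = (11 + 12 - 14 + 6 + 13 + 6) / 6 = 5.6667
deviations (xᵢ − x̄): 5.3333, 6.3333, -19.6667, 0.3333, 7.3333, 0.3333
Σ(xᵢ − x̄)² = 509.3333 ⇒ m₂ = 509.3333/6 = 84.88889
Σ(xᵢ − x̄)³ = -6806.4444 ⇒ m₃ = -6806.4444/6 = -1134.40741
m₂^(3/2) = 84.88889^(1.5) = 782.12519
g1 = m₃ / m₂^(3/2) = -1134.40741 / 782.12519 ≈ -1.4504

-1.4504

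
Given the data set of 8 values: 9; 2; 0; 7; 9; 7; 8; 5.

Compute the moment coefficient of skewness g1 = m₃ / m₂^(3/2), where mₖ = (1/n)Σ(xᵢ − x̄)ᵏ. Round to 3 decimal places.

-0.790

x̄ = (9 + 2 + 0 + 7 + 9 + 7 + 8 + 5) / 8 = 5.8750
deviations (xᵢ − x̄): 3.1250, -3.8750, -5.8750, 1.1250, 3.1250, 1.1250, 2.1250, -0.8750
Σ(xᵢ − x̄)² = 76.8750 ⇒ m₂ = 76.8750/8 = 9.60938
Σ(xᵢ − x̄)³ = -188.1563 ⇒ m₃ = -188.1563/8 = -23.51953
m₂^(3/2) = 9.60938^(1.5) = 29.78809
g1 = m₃ / m₂^(3/2) = -23.51953 / 29.78809 ≈ -0.790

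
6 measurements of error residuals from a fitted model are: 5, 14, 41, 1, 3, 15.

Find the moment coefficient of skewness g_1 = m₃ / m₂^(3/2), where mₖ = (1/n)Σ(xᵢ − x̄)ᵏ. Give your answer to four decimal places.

1.2254

x̄ = (5 + 14 + 41 + 1 + 3 + 15) / 6 = 13.1667
deviations (xᵢ − x̄): -8.1667, 0.8333, 27.8333, -12.1667, -10.1667, 1.8333
Σ(xᵢ − x̄)² = 1096.8333 ⇒ m₂ = 1096.8333/6 = 182.80556
Σ(xᵢ − x̄)³ = 18172.5556 ⇒ m₃ = 18172.5556/6 = 3028.75926
m₂^(3/2) = 182.80556^(1.5) = 2471.63357
g_1 = m₃ / m₂^(3/2) = 3028.75926 / 2471.63357 ≈ 1.2254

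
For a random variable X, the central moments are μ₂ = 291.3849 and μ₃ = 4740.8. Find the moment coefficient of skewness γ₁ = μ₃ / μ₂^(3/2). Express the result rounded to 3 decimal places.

σ = √μ₂ = √291.3849 = 17.07000
σ³ = μ₂^(3/2) = 4973.94024
γ₁ = μ₃/σ³ = 4740.8 / 4973.94024 ≈ 0.953

0.953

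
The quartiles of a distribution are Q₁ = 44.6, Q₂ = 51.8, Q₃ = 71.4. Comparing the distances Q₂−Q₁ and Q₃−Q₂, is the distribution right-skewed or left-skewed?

Q₂ − Q₁ = 7.2;  Q₃ − Q₂ = 19.6
Q₃ − Q₂ > Q₂ − Q₁ ⇒ the upper half is more spread out ⇒ right-skewed.

right-skewed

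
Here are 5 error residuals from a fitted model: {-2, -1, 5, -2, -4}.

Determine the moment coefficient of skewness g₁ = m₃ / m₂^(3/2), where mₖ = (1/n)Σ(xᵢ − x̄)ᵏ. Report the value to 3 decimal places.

x̄ = (-2 - 1 + 5 - 2 - 4) / 5 = -0.8000
deviations (xᵢ − x̄): -1.2000, -0.2000, 5.8000, -1.2000, -3.2000
Σ(xᵢ − x̄)² = 46.8000 ⇒ m₂ = 46.8000/5 = 9.36000
Σ(xᵢ − x̄)³ = 158.8800 ⇒ m₃ = 158.8800/5 = 31.77600
m₂^(3/2) = 9.36000^(1.5) = 28.63609
g₁ = m₃ / m₂^(3/2) = 31.77600 / 28.63609 ≈ 1.110

1.110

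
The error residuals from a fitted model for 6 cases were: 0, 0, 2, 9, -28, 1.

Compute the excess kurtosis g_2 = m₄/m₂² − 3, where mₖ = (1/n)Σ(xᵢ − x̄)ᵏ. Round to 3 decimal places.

0.779

x̄ = -2.6667
Σ(xᵢ − x̄)² = 827.3333 ⇒ m₂ = 137.88889
Σ(xᵢ − x̄)⁴ = 431161.1111 ⇒ m₄ = 71860.18519
m₂² = 19013.34568
g_2 = m₄/m₂² − 3 = 3.77946 − 3 ≈ 0.779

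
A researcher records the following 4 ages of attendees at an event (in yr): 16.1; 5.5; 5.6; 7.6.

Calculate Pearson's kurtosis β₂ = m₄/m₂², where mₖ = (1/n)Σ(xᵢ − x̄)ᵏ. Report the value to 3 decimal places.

2.225

x̄ = 8.7000
Σ(xᵢ − x̄)² = 75.8200 ⇒ m₂ = 18.95500
Σ(xᵢ − x̄)⁴ = 3197.3314 ⇒ m₄ = 799.33285
m₂² = 359.29203
β₂ = m₄/m₂² = 799.33285 / 359.29203 ≈ 2.225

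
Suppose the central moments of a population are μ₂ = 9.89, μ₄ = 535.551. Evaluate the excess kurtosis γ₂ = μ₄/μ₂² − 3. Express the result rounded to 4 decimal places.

μ₂² = 9.89² = 97.81210
μ₄/μ₂² = 535.551 / 97.81210 = 5.47530
γ₂ = 5.47530 − 3 ≈ 2.4753

2.4753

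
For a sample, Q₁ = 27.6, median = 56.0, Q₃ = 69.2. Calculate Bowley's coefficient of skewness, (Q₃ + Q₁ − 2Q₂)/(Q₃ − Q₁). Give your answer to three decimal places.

numerator: Q₃ + Q₁ − 2Q₂ = 69.2 + 27.6 − 2×56.0 = -15.2000
denominator: Q₃ − Q₁ = 69.2 − 27.6 = 41.6000
Bowley skewness = -15.2000 / 41.6000 ≈ -0.365

-0.365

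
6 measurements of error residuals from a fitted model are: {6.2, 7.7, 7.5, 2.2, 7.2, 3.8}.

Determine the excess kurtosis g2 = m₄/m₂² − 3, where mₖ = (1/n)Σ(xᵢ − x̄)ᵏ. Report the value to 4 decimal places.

x̄ = 5.7667
Σ(xᵢ − x̄)² = 25.5733 ⇒ m₂ = 4.26222
Σ(xᵢ − x̄)⁴ = 204.0400 ⇒ m₄ = 34.00667
m₂² = 18.16654
g2 = m₄/m₂² − 3 = 1.87194 − 3 ≈ -1.1281

-1.1281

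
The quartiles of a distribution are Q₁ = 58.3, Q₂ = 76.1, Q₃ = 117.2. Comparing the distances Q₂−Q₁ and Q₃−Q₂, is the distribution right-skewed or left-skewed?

Q₂ − Q₁ = 17.8;  Q₃ − Q₂ = 41.1
Q₃ − Q₂ > Q₂ − Q₁ ⇒ the upper half is more spread out ⇒ right-skewed.

right-skewed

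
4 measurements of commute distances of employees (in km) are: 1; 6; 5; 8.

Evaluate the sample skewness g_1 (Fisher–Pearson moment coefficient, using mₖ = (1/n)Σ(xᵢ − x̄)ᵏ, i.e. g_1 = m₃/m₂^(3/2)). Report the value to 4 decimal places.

-0.5431

x̄ = (1 + 6 + 5 + 8) / 4 = 5.0000
deviations (xᵢ − x̄): -4.0000, 1.0000, 0.0000, 3.0000
Σ(xᵢ − x̄)² = 26.0000 ⇒ m₂ = 26.0000/4 = 6.50000
Σ(xᵢ − x̄)³ = -36.0000 ⇒ m₃ = -36.0000/4 = -9.00000
m₂^(3/2) = 6.50000^(1.5) = 16.57181
g_1 = m₃ / m₂^(3/2) = -9.00000 / 16.57181 ≈ -0.5431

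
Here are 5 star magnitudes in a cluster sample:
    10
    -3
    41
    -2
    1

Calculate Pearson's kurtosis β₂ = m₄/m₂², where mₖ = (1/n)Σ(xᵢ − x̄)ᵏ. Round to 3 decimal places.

2.847

x̄ = 9.4000
Σ(xᵢ − x̄)² = 1353.2000 ⇒ m₂ = 270.64000
Σ(xᵢ − x̄)⁴ = 1042632.6560 ⇒ m₄ = 208526.53120
m₂² = 73246.00960
β₂ = m₄/m₂² = 208526.53120 / 73246.00960 ≈ 2.847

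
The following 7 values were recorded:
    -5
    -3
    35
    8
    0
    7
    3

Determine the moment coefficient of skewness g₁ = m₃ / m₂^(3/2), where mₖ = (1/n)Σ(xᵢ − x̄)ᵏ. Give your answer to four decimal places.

x̄ = (-5 - 3 + 35 + 8 + 0 + 7 + 3) / 7 = 6.4286
deviations (xᵢ − x̄): -11.4286, -9.4286, 28.5714, 1.5714, -6.4286, 0.5714, -3.4286
Σ(xᵢ − x̄)² = 1091.7143 ⇒ m₂ = 1091.7143/7 = 155.95918
Σ(xᵢ − x̄)³ = 20690.8163 ⇒ m₃ = 20690.8163/7 = 2955.83090
m₂^(3/2) = 155.95918^(1.5) = 1947.67473
g₁ = m₃ / m₂^(3/2) = 2955.83090 / 1947.67473 ≈ 1.5176

1.5176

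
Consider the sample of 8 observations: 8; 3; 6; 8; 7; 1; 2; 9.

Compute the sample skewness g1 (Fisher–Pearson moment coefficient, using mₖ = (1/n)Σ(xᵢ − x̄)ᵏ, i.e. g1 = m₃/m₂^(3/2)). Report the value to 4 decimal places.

-0.3798

x̄ = (8 + 3 + 6 + 8 + 7 + 1 + 2 + 9) / 8 = 5.5000
deviations (xᵢ − x̄): 2.5000, -2.5000, 0.5000, 2.5000, 1.5000, -4.5000, -3.5000, 3.5000
Σ(xᵢ − x̄)² = 66.0000 ⇒ m₂ = 66.0000/8 = 8.25000
Σ(xᵢ − x̄)³ = -72.0000 ⇒ m₃ = -72.0000/8 = -9.00000
m₂^(3/2) = 8.25000^(1.5) = 23.69632
g1 = m₃ / m₂^(3/2) = -9.00000 / 23.69632 ≈ -0.3798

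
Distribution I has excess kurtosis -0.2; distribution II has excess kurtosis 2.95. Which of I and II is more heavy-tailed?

Higher excess kurtosis ⇒ heavier tails relative to the normal distribution.
-0.2 vs 2.95: the larger is 2.95, so II has heavier tails. (II is leptokurtic — heavier-than-normal tails; the other is platykurtic.)

II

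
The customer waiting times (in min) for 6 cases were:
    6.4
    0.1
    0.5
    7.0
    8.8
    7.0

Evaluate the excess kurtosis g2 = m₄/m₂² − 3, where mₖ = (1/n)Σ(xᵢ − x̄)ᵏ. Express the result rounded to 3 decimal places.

-1.455

x̄ = 4.9667
Σ(xᵢ − x̄)² = 68.6533 ⇒ m₂ = 11.44222
Σ(xᵢ − x̄)⁴ = 1213.3344 ⇒ m₄ = 202.22241
m₂² = 130.92445
g2 = m₄/m₂² − 3 = 1.54457 − 3 ≈ -1.455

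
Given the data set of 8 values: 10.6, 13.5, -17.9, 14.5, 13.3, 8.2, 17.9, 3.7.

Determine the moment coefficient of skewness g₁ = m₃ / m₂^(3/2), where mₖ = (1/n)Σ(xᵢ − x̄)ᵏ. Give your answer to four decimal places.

-1.6708

x̄ = (10.6 + 13.5 - 17.9 + 14.5 + 13.3 + 8.2 + 17.9 + 3.7) / 8 = 7.9750
deviations (xᵢ − x̄): 2.6250, 5.5250, -25.8750, 6.5250, 5.3250, 0.2250, 9.9250, -4.2750
Σ(xᵢ − x̄)² = 894.6950 ⇒ m₂ = 894.6950/8 = 111.83688
Σ(xᵢ − x̄)³ = -15808.6238 ⇒ m₃ = -15808.6238/8 = -1976.07797
m₂^(3/2) = 111.83688^(1.5) = 1182.70800
g₁ = m₃ / m₂^(3/2) = -1976.07797 / 1182.70800 ≈ -1.6708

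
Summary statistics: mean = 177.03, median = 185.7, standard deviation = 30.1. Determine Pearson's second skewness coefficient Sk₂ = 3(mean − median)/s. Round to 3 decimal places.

Sk₂ = 3(177.03 − 185.7) / 30.1 = 3 × -8.6700 / 30.1
    = -26.0100 / 30.1 ≈ -0.864

-0.864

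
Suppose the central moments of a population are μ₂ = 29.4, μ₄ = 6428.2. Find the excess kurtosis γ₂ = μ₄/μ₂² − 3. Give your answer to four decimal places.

4.4369

μ₂² = 29.4² = 864.36000
μ₄/μ₂² = 6428.2 / 864.36000 = 7.43695
γ₂ = 7.43695 − 3 ≈ 4.4369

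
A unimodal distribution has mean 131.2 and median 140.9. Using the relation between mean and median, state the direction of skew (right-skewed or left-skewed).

left-skewed

mean − median = 131.2 − 140.9 = -9.7
mean < median ⇒ the longer tail is on the left ⇒ left-skewed (negatively skewed).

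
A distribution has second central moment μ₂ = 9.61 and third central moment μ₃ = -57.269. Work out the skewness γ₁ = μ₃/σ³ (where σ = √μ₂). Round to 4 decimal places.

σ = √μ₂ = √9.61 = 3.10000
σ³ = μ₂^(3/2) = 29.79100
γ₁ = μ₃/σ³ = -57.269 / 29.79100 ≈ -1.9224

-1.9224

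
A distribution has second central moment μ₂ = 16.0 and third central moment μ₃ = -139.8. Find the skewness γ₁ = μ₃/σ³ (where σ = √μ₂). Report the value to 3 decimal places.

σ = √μ₂ = √16.0 = 4.00000
σ³ = μ₂^(3/2) = 64.00000
γ₁ = μ₃/σ³ = -139.8 / 64.00000 ≈ -2.184

-2.184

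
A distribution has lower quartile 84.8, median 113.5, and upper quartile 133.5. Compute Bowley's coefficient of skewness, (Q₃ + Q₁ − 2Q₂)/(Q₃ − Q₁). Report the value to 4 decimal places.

-0.1786

numerator: Q₃ + Q₁ − 2Q₂ = 133.5 + 84.8 − 2×113.5 = -8.7000
denominator: Q₃ − Q₁ = 133.5 − 84.8 = 48.7000
Bowley skewness = -8.7000 / 48.7000 ≈ -0.1786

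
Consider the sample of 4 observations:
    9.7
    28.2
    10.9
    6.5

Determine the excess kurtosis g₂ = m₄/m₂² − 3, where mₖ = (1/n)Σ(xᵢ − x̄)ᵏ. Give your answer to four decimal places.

-0.7513

x̄ = 13.8250
Σ(xᵢ − x̄)² = 285.8675 ⇒ m₂ = 71.46688
Σ(xᵢ − x̄)⁴ = 45942.0042 ⇒ m₄ = 11485.50105
m₂² = 5107.51422
g₂ = m₄/m₂² − 3 = 2.24875 − 3 ≈ -0.7513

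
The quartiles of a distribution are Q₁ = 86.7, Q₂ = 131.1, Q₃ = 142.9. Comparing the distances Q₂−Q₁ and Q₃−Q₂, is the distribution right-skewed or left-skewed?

left-skewed

Q₂ − Q₁ = 44.4;  Q₃ − Q₂ = 11.8
Q₂ − Q₁ > Q₃ − Q₂ ⇒ the lower half is more spread out ⇒ left-skewed.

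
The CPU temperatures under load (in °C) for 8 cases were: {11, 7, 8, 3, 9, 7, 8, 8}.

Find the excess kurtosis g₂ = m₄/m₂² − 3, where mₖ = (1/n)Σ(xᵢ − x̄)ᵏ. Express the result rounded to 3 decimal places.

0.675

x̄ = 7.6250
Σ(xᵢ − x̄)² = 35.8750 ⇒ m₂ = 4.48438
Σ(xᵢ − x̄)⁴ = 591.2441 ⇒ m₄ = 73.90552
m₂² = 20.10962
g₂ = m₄/m₂² − 3 = 3.67513 − 3 ≈ 0.675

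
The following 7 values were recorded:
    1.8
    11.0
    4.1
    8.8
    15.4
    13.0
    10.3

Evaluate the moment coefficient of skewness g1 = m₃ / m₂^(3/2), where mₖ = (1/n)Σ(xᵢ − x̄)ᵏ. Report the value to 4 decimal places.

-0.3866

x̄ = (1.8 + 11.0 + 4.1 + 8.8 + 15.4 + 13.0 + 10.3) / 7 = 9.2000
deviations (xᵢ − x̄): -7.4000, 1.8000, -5.1000, -0.4000, 6.2000, 3.8000, 1.1000
Σ(xᵢ − x̄)² = 138.2600 ⇒ m₂ = 138.2600/7 = 19.75143
Σ(xᵢ − x̄)³ = -237.5760 ⇒ m₃ = -237.5760/7 = -33.93943
m₂^(3/2) = 19.75143^(1.5) = 87.78044
g1 = m₃ / m₂^(3/2) = -33.93943 / 87.78044 ≈ -0.3866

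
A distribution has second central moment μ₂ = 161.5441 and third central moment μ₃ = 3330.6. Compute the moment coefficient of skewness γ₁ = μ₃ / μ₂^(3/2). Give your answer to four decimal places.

1.6221

σ = √μ₂ = √161.5441 = 12.71000
σ³ = μ₂^(3/2) = 2053.22551
γ₁ = μ₃/σ³ = 3330.6 / 2053.22551 ≈ 1.6221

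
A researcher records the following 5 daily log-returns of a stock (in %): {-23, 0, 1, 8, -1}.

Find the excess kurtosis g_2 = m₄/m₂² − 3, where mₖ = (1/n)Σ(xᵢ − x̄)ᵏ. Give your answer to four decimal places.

x̄ = -3.0000
Σ(xᵢ − x̄)² = 550.0000 ⇒ m₂ = 110.00000
Σ(xᵢ − x̄)⁴ = 174994.0000 ⇒ m₄ = 34998.80000
m₂² = 12100.00000
g_2 = m₄/m₂² − 3 = 2.89246 − 3 ≈ -0.1075

-0.1075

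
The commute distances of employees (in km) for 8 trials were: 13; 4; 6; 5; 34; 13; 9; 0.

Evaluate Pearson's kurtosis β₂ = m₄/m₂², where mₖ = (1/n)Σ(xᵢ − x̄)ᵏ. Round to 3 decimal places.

4.322

x̄ = 10.5000
Σ(xᵢ − x̄)² = 770.0000 ⇒ m₂ = 96.25000
Σ(xᵢ − x̄)⁴ = 320328.5000 ⇒ m₄ = 40041.06250
m₂² = 9264.06250
β₂ = m₄/m₂² = 40041.06250 / 9264.06250 ≈ 4.322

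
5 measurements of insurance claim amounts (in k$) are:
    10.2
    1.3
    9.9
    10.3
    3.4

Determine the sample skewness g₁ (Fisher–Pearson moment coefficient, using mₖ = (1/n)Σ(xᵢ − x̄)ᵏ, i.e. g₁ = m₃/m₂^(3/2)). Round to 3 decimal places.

-0.493

x̄ = (10.2 + 1.3 + 9.9 + 10.3 + 3.4) / 5 = 7.0200
deviations (xᵢ − x̄): 3.1800, -5.7200, 2.8800, 3.2800, -3.6200
Σ(xᵢ − x̄)² = 74.9880 ⇒ m₂ = 74.9880/5 = 14.99760
Σ(xᵢ − x̄)³ = -143.2543 ⇒ m₃ = -143.2543/5 = -28.65086
m₂^(3/2) = 14.99760^(1.5) = 58.08081
g₁ = m₃ / m₂^(3/2) = -28.65086 / 58.08081 ≈ -0.493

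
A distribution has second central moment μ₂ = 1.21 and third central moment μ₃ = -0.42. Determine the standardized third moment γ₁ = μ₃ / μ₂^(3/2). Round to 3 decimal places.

σ = √μ₂ = √1.21 = 1.10000
σ³ = μ₂^(3/2) = 1.33100
γ₁ = μ₃/σ³ = -0.42 / 1.33100 ≈ -0.316

-0.316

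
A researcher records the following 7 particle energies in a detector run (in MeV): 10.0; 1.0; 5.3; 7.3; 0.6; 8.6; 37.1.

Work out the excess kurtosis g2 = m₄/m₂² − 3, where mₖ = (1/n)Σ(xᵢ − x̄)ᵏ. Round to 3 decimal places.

x̄ = 9.9857
Σ(xᵢ − x̄)² = 935.1086 ⇒ m₂ = 133.58694
Σ(xᵢ − x̄)⁴ = 555313.5895 ⇒ m₄ = 79330.51279
m₂² = 17845.47021
g2 = m₄/m₂² − 3 = 4.44541 − 3 ≈ 1.445

1.445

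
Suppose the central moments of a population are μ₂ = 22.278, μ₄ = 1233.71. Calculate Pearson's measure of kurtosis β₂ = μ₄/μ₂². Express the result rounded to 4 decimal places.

2.4858

μ₂² = 22.278² = 496.30928
μ₄/μ₂² = 1233.71 / 496.30928 = 2.48577
β₂ ≈ 2.4858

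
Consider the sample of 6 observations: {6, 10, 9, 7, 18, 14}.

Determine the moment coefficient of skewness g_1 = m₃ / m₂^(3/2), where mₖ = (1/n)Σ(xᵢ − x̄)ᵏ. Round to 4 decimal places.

0.6426

x̄ = (6 + 10 + 9 + 7 + 18 + 14) / 6 = 10.6667
deviations (xᵢ − x̄): -4.6667, -0.6667, -1.6667, -3.6667, 7.3333, 3.3333
Σ(xᵢ − x̄)² = 103.3333 ⇒ m₂ = 103.3333/6 = 17.22222
Σ(xᵢ − x̄)³ = 275.5556 ⇒ m₃ = 275.5556/6 = 45.92593
m₂^(3/2) = 17.22222^(1.5) = 71.47165
g_1 = m₃ / m₂^(3/2) = 45.92593 / 71.47165 ≈ 0.6426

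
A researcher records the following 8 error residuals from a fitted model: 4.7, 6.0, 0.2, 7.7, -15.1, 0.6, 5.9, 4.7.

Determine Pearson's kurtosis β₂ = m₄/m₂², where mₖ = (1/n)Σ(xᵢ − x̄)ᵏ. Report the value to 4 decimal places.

x̄ = 1.8375
Σ(xᵢ − x̄)² = 375.6788 ⇒ m₂ = 46.95984
Σ(xᵢ − x̄)⁴ = 84197.1272 ⇒ m₄ = 10524.64090
m₂² = 2205.22693
β₂ = m₄/m₂² = 10524.64090 / 2205.22693 ≈ 4.7726

4.7726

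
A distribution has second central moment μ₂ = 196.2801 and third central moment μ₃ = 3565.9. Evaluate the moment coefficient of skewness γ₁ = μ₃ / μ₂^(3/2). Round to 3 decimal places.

σ = √μ₂ = √196.2801 = 14.01000
σ³ = μ₂^(3/2) = 2749.88420
γ₁ = μ₃/σ³ = 3565.9 / 2749.88420 ≈ 1.297

1.297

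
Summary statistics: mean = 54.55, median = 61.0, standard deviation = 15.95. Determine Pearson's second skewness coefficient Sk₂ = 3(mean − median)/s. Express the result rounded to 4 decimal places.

-1.2132

Sk₂ = 3(54.55 − 61.0) / 15.95 = 3 × -6.4500 / 15.95
    = -19.3500 / 15.95 ≈ -1.2132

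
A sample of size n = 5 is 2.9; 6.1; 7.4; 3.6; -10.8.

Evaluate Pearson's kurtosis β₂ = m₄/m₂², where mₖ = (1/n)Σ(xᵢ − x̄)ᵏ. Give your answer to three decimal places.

x̄ = 1.8400
Σ(xᵢ − x̄)² = 213.0520 ⇒ m₂ = 42.61040
Σ(xᵢ − x̄)⁴ = 26822.1687 ⇒ m₄ = 5364.43375
m₂² = 1815.64619
β₂ = m₄/m₂² = 5364.43375 / 1815.64619 ≈ 2.955

2.955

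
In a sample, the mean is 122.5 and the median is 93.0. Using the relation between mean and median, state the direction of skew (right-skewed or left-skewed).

right-skewed

mean − median = 122.5 − 93.0 = 29.5
mean > median ⇒ the longer tail is on the right ⇒ right-skewed (positively skewed).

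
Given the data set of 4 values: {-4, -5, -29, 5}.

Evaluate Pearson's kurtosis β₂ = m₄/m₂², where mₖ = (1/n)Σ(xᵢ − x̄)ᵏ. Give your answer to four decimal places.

x̄ = -8.2500
Σ(xᵢ − x̄)² = 634.7500 ⇒ m₂ = 158.68750
Σ(xᵢ − x̄)⁴ = 216644.0781 ⇒ m₄ = 54161.01953
m₂² = 25181.72266
β₂ = m₄/m₂² = 54161.01953 / 25181.72266 ≈ 2.1508

2.1508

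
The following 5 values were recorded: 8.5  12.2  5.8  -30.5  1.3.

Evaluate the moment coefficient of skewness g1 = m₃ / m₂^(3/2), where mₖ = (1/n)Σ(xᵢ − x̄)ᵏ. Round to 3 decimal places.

x̄ = (8.5 + 12.2 + 5.8 - 30.5 + 1.3) / 5 = -0.5400
deviations (xᵢ − x̄): 9.0400, 12.7400, 6.3400, -29.9600, 1.8400
Σ(xᵢ − x̄)² = 1185.2120 ⇒ m₂ = 1185.2120/5 = 237.04240
Σ(xᵢ − x̄)³ = -23824.5122 ⇒ m₃ = -23824.5122/5 = -4764.90245
m₂^(3/2) = 237.04240^(1.5) = 3649.54778
g1 = m₃ / m₂^(3/2) = -4764.90245 / 3649.54778 ≈ -1.306

-1.306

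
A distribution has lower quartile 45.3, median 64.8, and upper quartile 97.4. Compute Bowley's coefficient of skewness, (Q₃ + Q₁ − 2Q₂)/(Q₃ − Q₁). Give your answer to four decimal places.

0.2514

numerator: Q₃ + Q₁ − 2Q₂ = 97.4 + 45.3 − 2×64.8 = 13.1000
denominator: Q₃ − Q₁ = 97.4 − 45.3 = 52.1000
Bowley skewness = 13.1000 / 52.1000 ≈ 0.2514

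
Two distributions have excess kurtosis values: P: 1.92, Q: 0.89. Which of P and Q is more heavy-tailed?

Higher excess kurtosis ⇒ heavier tails relative to the normal distribution.
1.92 vs 0.89: the larger is 1.92, so P has heavier tails.

P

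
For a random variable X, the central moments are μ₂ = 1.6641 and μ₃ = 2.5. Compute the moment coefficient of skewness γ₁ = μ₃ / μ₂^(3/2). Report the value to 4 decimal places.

1.1646

σ = √μ₂ = √1.6641 = 1.29000
σ³ = μ₂^(3/2) = 2.14669
γ₁ = μ₃/σ³ = 2.5 / 2.14669 ≈ 1.1646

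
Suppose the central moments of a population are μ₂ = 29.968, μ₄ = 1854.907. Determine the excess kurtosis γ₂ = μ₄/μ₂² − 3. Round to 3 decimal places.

-0.935

μ₂² = 29.968² = 898.08102
μ₄/μ₂² = 1854.907 / 898.08102 = 2.06541
γ₂ = 2.06541 − 3 ≈ -0.935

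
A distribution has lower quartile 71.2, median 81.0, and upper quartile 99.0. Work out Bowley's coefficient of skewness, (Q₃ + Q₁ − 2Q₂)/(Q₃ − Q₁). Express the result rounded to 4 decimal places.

0.2950

numerator: Q₃ + Q₁ − 2Q₂ = 99.0 + 71.2 − 2×81.0 = 8.2000
denominator: Q₃ − Q₁ = 99.0 − 71.2 = 27.8000
Bowley skewness = 8.2000 / 27.8000 ≈ 0.2950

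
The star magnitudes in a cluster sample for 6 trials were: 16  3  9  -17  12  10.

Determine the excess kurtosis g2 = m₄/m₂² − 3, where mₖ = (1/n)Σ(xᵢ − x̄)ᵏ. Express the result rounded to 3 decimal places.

x̄ = 5.5000
Σ(xᵢ − x̄)² = 697.5000 ⇒ m₂ = 116.25000
Σ(xᵢ − x̄)⁴ = 270828.3750 ⇒ m₄ = 45138.06250
m₂² = 13514.06250
g2 = m₄/m₂² − 3 = 3.34008 − 3 ≈ 0.340

0.340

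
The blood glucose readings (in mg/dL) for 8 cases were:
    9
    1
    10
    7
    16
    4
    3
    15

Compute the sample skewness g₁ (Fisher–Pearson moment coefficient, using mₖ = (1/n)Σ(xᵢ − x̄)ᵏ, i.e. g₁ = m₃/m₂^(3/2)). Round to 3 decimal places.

x̄ = (9 + 1 + 10 + 7 + 16 + 4 + 3 + 15) / 8 = 8.1250
deviations (xᵢ − x̄): 0.8750, -7.1250, 1.8750, -1.1250, 7.8750, -4.1250, -5.1250, 6.8750
Σ(xᵢ − x̄)² = 208.8750 ⇒ m₂ = 208.8750/8 = 26.10938
Σ(xᵢ − x̄)³ = 252.6563 ⇒ m₃ = 252.6563/8 = 31.58203
m₂^(3/2) = 26.10938^(1.5) = 133.41194
g₁ = m₃ / m₂^(3/2) = 31.58203 / 133.41194 ≈ 0.237

0.237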